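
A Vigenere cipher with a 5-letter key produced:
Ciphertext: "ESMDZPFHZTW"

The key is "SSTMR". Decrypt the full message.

Step 1: Key 'SSTMR' has length 5. Extended key: SSTMRSSTMRS
Step 2: Decrypt each position:
  E(4) - S(18) = 12 = M
  S(18) - S(18) = 0 = A
  M(12) - T(19) = 19 = T
  D(3) - M(12) = 17 = R
  Z(25) - R(17) = 8 = I
  P(15) - S(18) = 23 = X
  F(5) - S(18) = 13 = N
  H(7) - T(19) = 14 = O
  Z(25) - M(12) = 13 = N
  T(19) - R(17) = 2 = C
  W(22) - S(18) = 4 = E
Plaintext: MATRIXNONCE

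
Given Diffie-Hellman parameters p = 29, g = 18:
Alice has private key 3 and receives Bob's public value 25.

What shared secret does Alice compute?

Step 1: s = B^a mod p = 25^3 mod 29.
  25^1 mod 29 = 25
  25^2 mod 29 = (25 * 25) mod 29 = 16
  25^3 mod 29 = (16 * 25) mod 29 = 23
Result: shared secret = 23.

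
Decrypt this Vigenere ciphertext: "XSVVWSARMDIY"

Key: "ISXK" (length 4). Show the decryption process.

Step 1: Key 'ISXK' has length 4. Extended key: ISXKISXKISXK
Step 2: Decrypt each position:
  X(23) - I(8) = 15 = P
  S(18) - S(18) = 0 = A
  V(21) - X(23) = 24 = Y
  V(21) - K(10) = 11 = L
  W(22) - I(8) = 14 = O
  S(18) - S(18) = 0 = A
  A(0) - X(23) = 3 = D
  R(17) - K(10) = 7 = H
  M(12) - I(8) = 4 = E
  D(3) - S(18) = 11 = L
  I(8) - X(23) = 11 = L
  Y(24) - K(10) = 14 = O
Plaintext: PAYLOADHELLO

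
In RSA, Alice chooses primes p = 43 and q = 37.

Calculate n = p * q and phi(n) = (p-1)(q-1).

Step 1: n = p * q = 43 * 37 = 1591.
Step 2: phi(n) = (p-1)(q-1) = 42 * 36 = 1512.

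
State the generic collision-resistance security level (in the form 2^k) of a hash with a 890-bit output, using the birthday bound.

Step 1: The birthday paradox gives collision probability ~50% after sqrt(2^n) = 2^(n/2) hashes.
Step 2: For 890-bit output: 2^(890/2) = 2^445.
Step 3: Approximately 2^445 hash computations needed.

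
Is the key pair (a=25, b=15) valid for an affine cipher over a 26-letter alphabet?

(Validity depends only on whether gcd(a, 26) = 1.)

Step 1: Compute gcd(25, 26).
Step 2: gcd(25, 26) = 1.
Since gcd = 1, 25 is coprime with 26, so it is a valid key.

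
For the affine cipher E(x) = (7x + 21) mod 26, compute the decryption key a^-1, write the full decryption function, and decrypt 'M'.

Step 1: Find a^-1, the modular inverse of 7 mod 26.
Step 2: We need 7 * a^-1 = 1 (mod 26).
Step 3: 7 * 15 = 105 = 4 * 26 + 1, so a^-1 = 15.
Step 4: D(y) = 15(y - 21) mod 26.
Step 5: Apply to 'M' (y = 12): D(12) = 15 * (12 - 21) mod 26 = 15 * -9 mod 26 = 21 -> 'V'.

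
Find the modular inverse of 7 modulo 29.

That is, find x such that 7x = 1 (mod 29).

Step 1: We need x such that 7 * x = 1 (mod 29).
Step 2: Using the extended Euclidean algorithm or trial:
  7 * 25 = 175 = 6 * 29 + 1.
Step 3: Since 175 mod 29 = 1, the inverse is x = 25.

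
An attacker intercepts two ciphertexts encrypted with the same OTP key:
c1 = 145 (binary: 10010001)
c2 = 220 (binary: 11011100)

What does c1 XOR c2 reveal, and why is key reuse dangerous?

Step 1: c1 XOR c2 = (m1 XOR k) XOR (m2 XOR k).
Step 2: By XOR associativity/commutativity: = m1 XOR m2 XOR k XOR k = m1 XOR m2.
Step 3: 10010001 XOR 11011100 = 01001101 = 77.
Step 4: The key cancels out! An attacker learns m1 XOR m2 = 77, revealing the relationship between plaintexts.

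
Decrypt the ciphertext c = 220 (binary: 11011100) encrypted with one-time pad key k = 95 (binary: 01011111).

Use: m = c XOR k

Step 1: XOR ciphertext with key:
  Ciphertext: 11011100
  Key:        01011111
  XOR:        10000011
Step 2: Plaintext = 10000011 = 131 in decimal.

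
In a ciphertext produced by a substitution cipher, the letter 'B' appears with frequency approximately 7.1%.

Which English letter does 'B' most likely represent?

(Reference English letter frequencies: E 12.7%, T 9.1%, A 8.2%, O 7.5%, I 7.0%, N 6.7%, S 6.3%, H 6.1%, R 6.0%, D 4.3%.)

Step 1: The observed frequency is 7.1%.
Step 2: Compare with English frequencies:
  E: 12.7% (difference: 5.6%)
  T: 9.1% (difference: 2.0%)
  A: 8.2% (difference: 1.1%)
  O: 7.5% (difference: 0.4%)
  I: 7.0% (difference: 0.1%) <-- closest
  N: 6.7% (difference: 0.4%)
  S: 6.3% (difference: 0.8%)
  H: 6.1% (difference: 1.0%)
  R: 6.0% (difference: 1.1%)
  D: 4.3% (difference: 2.8%)
Step 3: 'B' most likely represents 'I' (frequency 7.0%).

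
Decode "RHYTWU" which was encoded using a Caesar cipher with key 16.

Step 1: Reverse the shift by subtracting 16 from each letter position.
  R (position 17) -> position (17-16) mod 26 = 1 -> B
  H (position 7) -> position (7-16) mod 26 = 17 -> R
  Y (position 24) -> position (24-16) mod 26 = 8 -> I
  T (position 19) -> position (19-16) mod 26 = 3 -> D
  W (position 22) -> position (22-16) mod 26 = 6 -> G
  U (position 20) -> position (20-16) mod 26 = 4 -> E
Decrypted message: BRIDGE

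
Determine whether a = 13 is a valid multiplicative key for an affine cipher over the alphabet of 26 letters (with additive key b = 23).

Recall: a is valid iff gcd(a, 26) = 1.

Step 1: Compute gcd(13, 26).
Step 2: gcd(13, 26) = 13.
Since gcd = 13 != 1, 13 shares a common factor with 26, so it cannot be used.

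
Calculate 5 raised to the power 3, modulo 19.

Step 1: Compute 5^3 mod 19 step by step, reducing modulo 19 at each step.
  5^1 mod 19 = 5
  5^2 mod 19 = (5 * 5) mod 19 = 6
  5^3 mod 19 = (6 * 5) mod 19 = 11
Step 2: Result = 11.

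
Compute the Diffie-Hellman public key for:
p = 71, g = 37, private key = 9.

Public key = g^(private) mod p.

Step 1: A = g^a mod p = 37^9 mod 71.
  37^1 mod 71 = 37
  37^2 mod 71 = (37 * 37) mod 71 = 20
  37^3 mod 71 = (20 * 37) mod 71 = 30
  37^4 mod 71 = (30 * 37) mod 71 = 45
  37^5 mod 71 = (45 * 37) mod 71 = 32
  37^6 mod 71 = (32 * 37) mod 71 = 48
  37^7 mod 71 = (48 * 37) mod 71 = 1
  37^8 mod 71 = (1 * 37) mod 71 = 37
  37^9 mod 71 = (37 * 37) mod 71 = 20
Result: A = 20.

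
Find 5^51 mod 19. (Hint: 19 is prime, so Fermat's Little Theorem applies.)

Step 1: Since 19 is prime, by Fermat's Little Theorem: 5^18 = 1 (mod 19).
Step 2: Reduce exponent: 51 mod 18 = 15.
Step 3: So 5^51 = 5^15 (mod 19).
Step 4: 5^15 mod 19 = 7.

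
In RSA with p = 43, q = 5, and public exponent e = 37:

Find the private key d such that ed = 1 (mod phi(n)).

Step 1: n = 43 * 5 = 215.
Step 2: phi(n) = 42 * 4 = 168.
Step 3: Find d such that 37 * d = 1 (mod 168).
Step 4: d = 37^(-1) mod 168 = 109.
Verification: 37 * 109 = 4033 = 24 * 168 + 1.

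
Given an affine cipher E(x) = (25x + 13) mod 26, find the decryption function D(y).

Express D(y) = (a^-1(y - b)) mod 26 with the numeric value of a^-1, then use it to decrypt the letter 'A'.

Step 1: Find a^-1, the modular inverse of 25 mod 26.
Step 2: We need 25 * a^-1 = 1 (mod 26).
Step 3: 25 * 25 = 625 = 24 * 26 + 1, so a^-1 = 25.
Step 4: D(y) = 25(y - 13) mod 26.
Step 5: Apply to 'A' (y = 0): D(0) = 25 * (0 - 13) mod 26 = 25 * -13 mod 26 = 13 -> 'N'.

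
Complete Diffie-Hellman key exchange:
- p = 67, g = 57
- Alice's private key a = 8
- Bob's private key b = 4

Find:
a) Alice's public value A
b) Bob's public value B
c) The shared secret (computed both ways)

Step 1: A = g^a mod p = 57^8 mod 67 = 21.
Step 2: B = g^b mod p = 57^4 mod 67 = 17.
Step 3: Alice computes s = B^a mod p = 17^8 mod 67 = 47.
Step 4: Bob computes s = A^b mod p = 21^4 mod 67 = 47.
Both sides agree: shared secret = 47.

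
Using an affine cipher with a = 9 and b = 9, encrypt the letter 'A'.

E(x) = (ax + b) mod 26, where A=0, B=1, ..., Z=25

Step 1: Convert 'A' to number: x = 0.
Step 2: E(0) = (9 * 0 + 9) mod 26 = 9 mod 26 = 9.
Step 3: Convert 9 back to letter: J.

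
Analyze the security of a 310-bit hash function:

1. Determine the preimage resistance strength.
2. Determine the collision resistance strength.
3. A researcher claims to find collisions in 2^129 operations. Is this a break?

Step 1: Preimage resistance requires brute-force of 2^310 operations.
Step 2: Collision resistance (birthday bound) = 2^(310/2) = 2^155.
Step 3: The claimed attack costs 2^129 operations.
Step 4: Since 2^129 < 2^155, the claimed attack beats the generic birthday bound, so collision resistance is broken.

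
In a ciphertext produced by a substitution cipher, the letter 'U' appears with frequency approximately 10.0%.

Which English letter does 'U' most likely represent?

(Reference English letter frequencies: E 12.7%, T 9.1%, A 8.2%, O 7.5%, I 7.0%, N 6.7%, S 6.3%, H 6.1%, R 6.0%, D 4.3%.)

Step 1: The observed frequency is 10.0%.
Step 2: Compare with English frequencies:
  E: 12.7% (difference: 2.7%)
  T: 9.1% (difference: 0.9%) <-- closest
  A: 8.2% (difference: 1.8%)
  O: 7.5% (difference: 2.5%)
  I: 7.0% (difference: 3.0%)
  N: 6.7% (difference: 3.3%)
  S: 6.3% (difference: 3.7%)
  H: 6.1% (difference: 3.9%)
  R: 6.0% (difference: 4.0%)
  D: 4.3% (difference: 5.7%)
Step 3: 'U' most likely represents 'T' (frequency 9.1%).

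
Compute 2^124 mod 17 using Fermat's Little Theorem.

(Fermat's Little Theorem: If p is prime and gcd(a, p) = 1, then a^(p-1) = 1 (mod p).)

Step 1: Since 17 is prime, by Fermat's Little Theorem: 2^16 = 1 (mod 17).
Step 2: Reduce exponent: 124 mod 16 = 12.
Step 3: So 2^124 = 2^12 (mod 17).
Step 4: 2^12 mod 17 = 16.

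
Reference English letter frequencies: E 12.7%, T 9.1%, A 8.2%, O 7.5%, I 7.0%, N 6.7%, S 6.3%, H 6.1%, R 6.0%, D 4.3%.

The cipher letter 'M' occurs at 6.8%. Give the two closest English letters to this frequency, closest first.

Step 1: Observed frequency of 'M' is 6.8%.
Step 2: Compute distances to each reference frequency and sort:
  N (6.7%): difference = 0.1% <-- BEST
  I (7.0%): difference = 0.2% <-- RUNNER-UP
  S (6.3%): difference = 0.5%
  O (7.5%): difference = 0.7%
  H (6.1%): difference = 0.7%
Step 3: Most likely is 'N' (6.7%, diff 0.1%); second most likely is 'I' (7.0%, diff 0.2%).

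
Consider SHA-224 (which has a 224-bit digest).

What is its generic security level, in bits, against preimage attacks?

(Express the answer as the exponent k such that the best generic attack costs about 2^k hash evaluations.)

Step 1: The hash has a 224-bit output.
Step 2: Preimage resistance means: given a digest h(x), it should be infeasible to find any input that hashes to it.
With a 224-bit output there are 2^224 possible digests, so a generic brute-force preimage search costs about 2^224 evaluations.
Step 3: Security level = 224 bits.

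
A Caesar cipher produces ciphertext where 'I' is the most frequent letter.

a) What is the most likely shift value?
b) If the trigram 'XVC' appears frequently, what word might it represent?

Step 1: In English, 'E' is the most frequent letter (12.7%).
Step 2: The most frequent ciphertext letter is 'I' (position 8).
Step 3: Shift = (8 - 4) mod 26 = 4.
Step 4: Decrypt 'XVC' by shifting back 4:
  X -> T
  V -> R
  C -> Y
Step 5: 'XVC' decrypts to 'TRY'.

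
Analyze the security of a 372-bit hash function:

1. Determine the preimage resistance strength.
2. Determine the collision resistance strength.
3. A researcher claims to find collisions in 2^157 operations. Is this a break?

Step 1: Preimage resistance requires brute-force of 2^372 operations.
Step 2: Collision resistance (birthday bound) = 2^(372/2) = 2^186.
Step 3: The claimed attack costs 2^157 operations.
Step 4: Since 2^157 < 2^186, the claimed attack beats the generic birthday bound, so collision resistance is broken.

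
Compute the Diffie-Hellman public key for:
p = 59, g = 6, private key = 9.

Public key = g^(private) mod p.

Step 1: A = g^a mod p = 6^9 mod 59.
  6^1 mod 59 = 6
  6^2 mod 59 = (6 * 6) mod 59 = 36
  6^3 mod 59 = (36 * 6) mod 59 = 39
  6^4 mod 59 = (39 * 6) mod 59 = 57
  6^5 mod 59 = (57 * 6) mod 59 = 47
  6^6 mod 59 = (47 * 6) mod 59 = 46
  6^7 mod 59 = (46 * 6) mod 59 = 40
  6^8 mod 59 = (40 * 6) mod 59 = 4
  6^9 mod 59 = (4 * 6) mod 59 = 24
Result: A = 24.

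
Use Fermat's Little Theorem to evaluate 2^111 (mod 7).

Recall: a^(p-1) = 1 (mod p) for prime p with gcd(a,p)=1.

Step 1: Since 7 is prime, by Fermat's Little Theorem: 2^6 = 1 (mod 7).
Step 2: Reduce exponent: 111 mod 6 = 3.
Step 3: So 2^111 = 2^3 (mod 7).
Step 4: 2^3 mod 7 = 1.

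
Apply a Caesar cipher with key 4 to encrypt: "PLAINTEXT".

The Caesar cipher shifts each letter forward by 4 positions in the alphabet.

Step 1: For each letter, shift forward by 4 positions (mod 26).
  P (position 15) -> position (15+4) mod 26 = 19 -> T
  L (position 11) -> position (11+4) mod 26 = 15 -> P
  A (position 0) -> position (0+4) mod 26 = 4 -> E
  I (position 8) -> position (8+4) mod 26 = 12 -> M
  N (position 13) -> position (13+4) mod 26 = 17 -> R
  T (position 19) -> position (19+4) mod 26 = 23 -> X
  E (position 4) -> position (4+4) mod 26 = 8 -> I
  X (position 23) -> position (23+4) mod 26 = 1 -> B
  T (position 19) -> position (19+4) mod 26 = 23 -> X
Result: TPEMRXIBX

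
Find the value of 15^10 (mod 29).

Step 1: Compute 15^10 mod 29 step by step, reducing modulo 29 at each step.
  15^1 mod 29 = 15
  15^2 mod 29 = (15 * 15) mod 29 = 22
  15^3 mod 29 = (22 * 15) mod 29 = 11
  15^4 mod 29 = (11 * 15) mod 29 = 20
  15^5 mod 29 = (20 * 15) mod 29 = 10
  15^6 mod 29 = (10 * 15) mod 29 = 5
  15^7 mod 29 = (5 * 15) mod 29 = 17
  15^8 mod 29 = (17 * 15) mod 29 = 23
  15^9 mod 29 = (23 * 15) mod 29 = 26
  15^10 mod 29 = (26 * 15) mod 29 = 13
Step 2: Result = 13.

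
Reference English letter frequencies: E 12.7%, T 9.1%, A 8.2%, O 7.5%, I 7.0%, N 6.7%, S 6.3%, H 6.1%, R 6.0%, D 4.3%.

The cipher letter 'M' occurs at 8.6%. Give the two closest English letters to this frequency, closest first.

Step 1: Observed frequency of 'M' is 8.6%.
Step 2: Compute distances to each reference frequency and sort:
  A (8.2%): difference = 0.4% <-- BEST
  T (9.1%): difference = 0.5% <-- RUNNER-UP
  O (7.5%): difference = 1.1%
  I (7.0%): difference = 1.6%
  N (6.7%): difference = 1.9%
Step 3: Most likely is 'A' (8.2%, diff 0.4%); second most likely is 'T' (9.1%, diff 0.5%).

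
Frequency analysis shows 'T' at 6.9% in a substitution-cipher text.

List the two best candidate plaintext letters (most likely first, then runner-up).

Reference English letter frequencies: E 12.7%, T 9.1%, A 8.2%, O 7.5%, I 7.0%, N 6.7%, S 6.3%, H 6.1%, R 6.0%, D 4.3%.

Step 1: Observed frequency of 'T' is 6.9%.
Step 2: Compute distances to each reference frequency and sort:
  I (7.0%): difference = 0.1% <-- BEST
  N (6.7%): difference = 0.2% <-- RUNNER-UP
  O (7.5%): difference = 0.6%
  S (6.3%): difference = 0.6%
  H (6.1%): difference = 0.8%
Step 3: Most likely is 'I' (7.0%, diff 0.1%); second most likely is 'N' (6.7%, diff 0.2%).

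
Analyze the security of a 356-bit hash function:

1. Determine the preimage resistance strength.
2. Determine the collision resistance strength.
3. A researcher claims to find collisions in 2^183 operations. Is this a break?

Step 1: Preimage resistance requires brute-force of 2^356 operations.
Step 2: Collision resistance (birthday bound) = 2^(356/2) = 2^178.
Step 3: The claimed attack costs 2^183 operations.
Step 4: Since 2^183 >= 2^178, the claimed attack is no faster than the generic birthday attack, so this does not break collision resistance.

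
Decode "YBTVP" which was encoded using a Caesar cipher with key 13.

Step 1: Reverse the shift by subtracting 13 from each letter position.
  Y (position 24) -> position (24-13) mod 26 = 11 -> L
  B (position 1) -> position (1-13) mod 26 = 14 -> O
  T (position 19) -> position (19-13) mod 26 = 6 -> G
  V (position 21) -> position (21-13) mod 26 = 8 -> I
  P (position 15) -> position (15-13) mod 26 = 2 -> C
Decrypted message: LOGIC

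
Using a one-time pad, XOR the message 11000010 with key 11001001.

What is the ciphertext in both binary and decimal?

Step 1: Write out the XOR operation bit by bit:
  Message: 11000010
  Key:     11001001
  XOR:     00001011
Step 2: Convert to decimal: 00001011 = 11.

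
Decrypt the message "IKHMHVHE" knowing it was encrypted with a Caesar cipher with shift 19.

Step 1: Reverse the shift by subtracting 19 from each letter position.
  I (position 8) -> position (8-19) mod 26 = 15 -> P
  K (position 10) -> position (10-19) mod 26 = 17 -> R
  H (position 7) -> position (7-19) mod 26 = 14 -> O
  M (position 12) -> position (12-19) mod 26 = 19 -> T
  H (position 7) -> position (7-19) mod 26 = 14 -> O
  V (position 21) -> position (21-19) mod 26 = 2 -> C
  H (position 7) -> position (7-19) mod 26 = 14 -> O
  E (position 4) -> position (4-19) mod 26 = 11 -> L
Decrypted message: PROTOCOL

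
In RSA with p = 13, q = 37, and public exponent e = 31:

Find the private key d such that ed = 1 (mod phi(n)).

Step 1: n = 13 * 37 = 481.
Step 2: phi(n) = 12 * 36 = 432.
Step 3: Find d such that 31 * d = 1 (mod 432).
Step 4: d = 31^(-1) mod 432 = 223.
Verification: 31 * 223 = 6913 = 16 * 432 + 1.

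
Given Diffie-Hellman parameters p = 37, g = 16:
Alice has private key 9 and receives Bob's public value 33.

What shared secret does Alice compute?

Step 1: s = B^a mod p = 33^9 mod 37.
  33^1 mod 37 = 33
  33^2 mod 37 = (33 * 33) mod 37 = 16
  33^3 mod 37 = (16 * 33) mod 37 = 10
  33^4 mod 37 = (10 * 33) mod 37 = 34
  33^5 mod 37 = (34 * 33) mod 37 = 12
  33^6 mod 37 = (12 * 33) mod 37 = 26
  33^7 mod 37 = (26 * 33) mod 37 = 7
  33^8 mod 37 = (7 * 33) mod 37 = 9
  33^9 mod 37 = (9 * 33) mod 37 = 1
Result: shared secret = 1.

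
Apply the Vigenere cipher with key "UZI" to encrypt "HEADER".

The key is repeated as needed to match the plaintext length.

Step 1: Repeat key to match plaintext length:
  Plaintext: HEADER
  Key:       UZIUZI
Step 2: Encrypt each letter:
  H(7) + U(20) = (7+20) mod 26 = 1 = B
  E(4) + Z(25) = (4+25) mod 26 = 3 = D
  A(0) + I(8) = (0+8) mod 26 = 8 = I
  D(3) + U(20) = (3+20) mod 26 = 23 = X
  E(4) + Z(25) = (4+25) mod 26 = 3 = D
  R(17) + I(8) = (17+8) mod 26 = 25 = Z
Ciphertext: BDIXDZ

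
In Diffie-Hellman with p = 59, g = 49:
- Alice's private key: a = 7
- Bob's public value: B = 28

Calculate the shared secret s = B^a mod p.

Step 1: s = B^a mod p = 28^7 mod 59.
  28^1 mod 59 = 28
  28^2 mod 59 = (28 * 28) mod 59 = 17
  28^3 mod 59 = (17 * 28) mod 59 = 4
  28^4 mod 59 = (4 * 28) mod 59 = 53
  28^5 mod 59 = (53 * 28) mod 59 = 9
  28^6 mod 59 = (9 * 28) mod 59 = 16
  28^7 mod 59 = (16 * 28) mod 59 = 35
Result: shared secret = 35.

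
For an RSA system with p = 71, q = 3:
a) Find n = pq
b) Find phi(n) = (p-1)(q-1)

Step 1: n = p * q = 71 * 3 = 213.
Step 2: phi(n) = (p-1)(q-1) = 70 * 2 = 140.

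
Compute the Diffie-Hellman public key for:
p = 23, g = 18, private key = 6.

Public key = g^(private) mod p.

Step 1: A = g^a mod p = 18^6 mod 23.
  18^1 mod 23 = 18
  18^2 mod 23 = (18 * 18) mod 23 = 2
  18^3 mod 23 = (2 * 18) mod 23 = 13
  18^4 mod 23 = (13 * 18) mod 23 = 4
  18^5 mod 23 = (4 * 18) mod 23 = 3
  18^6 mod 23 = (3 * 18) mod 23 = 8
Result: A = 8.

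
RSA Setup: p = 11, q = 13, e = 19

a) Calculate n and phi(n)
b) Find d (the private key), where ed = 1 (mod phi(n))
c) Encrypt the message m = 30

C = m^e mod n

Step 1: n = 11 * 13 = 143.
Step 2: phi(n) = (11-1)(13-1) = 10 * 12 = 120.
Step 3: Find d = 19^(-1) mod 120 = 19.
  Verify: 19 * 19 = 361 = 1 (mod 120).
Step 4: C = 30^19 mod 143 = 95.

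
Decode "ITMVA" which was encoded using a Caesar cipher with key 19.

Step 1: Reverse the shift by subtracting 19 from each letter position.
  I (position 8) -> position (8-19) mod 26 = 15 -> P
  T (position 19) -> position (19-19) mod 26 = 0 -> A
  M (position 12) -> position (12-19) mod 26 = 19 -> T
  V (position 21) -> position (21-19) mod 26 = 2 -> C
  A (position 0) -> position (0-19) mod 26 = 7 -> H
Decrypted message: PATCH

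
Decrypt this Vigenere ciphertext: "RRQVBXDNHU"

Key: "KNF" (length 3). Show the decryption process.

Step 1: Key 'KNF' has length 3. Extended key: KNFKNFKNFK
Step 2: Decrypt each position:
  R(17) - K(10) = 7 = H
  R(17) - N(13) = 4 = E
  Q(16) - F(5) = 11 = L
  V(21) - K(10) = 11 = L
  B(1) - N(13) = 14 = O
  X(23) - F(5) = 18 = S
  D(3) - K(10) = 19 = T
  N(13) - N(13) = 0 = A
  H(7) - F(5) = 2 = C
  U(20) - K(10) = 10 = K
Plaintext: HELLOSTACK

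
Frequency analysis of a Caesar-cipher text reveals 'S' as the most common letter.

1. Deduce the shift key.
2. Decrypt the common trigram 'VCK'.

Step 1: In English, 'E' is the most frequent letter (12.7%).
Step 2: The most frequent ciphertext letter is 'S' (position 18).
Step 3: Shift = (18 - 4) mod 26 = 14.
Step 4: Decrypt 'VCK' by shifting back 14:
  V -> H
  C -> O
  K -> W
Step 5: 'VCK' decrypts to 'HOW'.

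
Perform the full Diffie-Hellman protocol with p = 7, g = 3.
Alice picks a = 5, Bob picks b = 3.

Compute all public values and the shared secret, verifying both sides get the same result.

Step 1: A = g^a mod p = 3^5 mod 7 = 5.
Step 2: B = g^b mod p = 3^3 mod 7 = 6.
Step 3: Alice computes s = B^a mod p = 6^5 mod 7 = 6.
Step 4: Bob computes s = A^b mod p = 5^3 mod 7 = 6.
Both sides agree: shared secret = 6.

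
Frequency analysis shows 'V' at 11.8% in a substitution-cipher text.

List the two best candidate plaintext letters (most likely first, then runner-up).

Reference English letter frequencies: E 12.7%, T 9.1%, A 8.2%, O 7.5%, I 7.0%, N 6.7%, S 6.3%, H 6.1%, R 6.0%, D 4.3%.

Step 1: Observed frequency of 'V' is 11.8%.
Step 2: Compute distances to each reference frequency and sort:
  E (12.7%): difference = 0.9% <-- BEST
  T (9.1%): difference = 2.7% <-- RUNNER-UP
  A (8.2%): difference = 3.6%
  O (7.5%): difference = 4.3%
  I (7.0%): difference = 4.8%
Step 3: Most likely is 'E' (12.7%, diff 0.9%); second most likely is 'T' (9.1%, diff 2.7%).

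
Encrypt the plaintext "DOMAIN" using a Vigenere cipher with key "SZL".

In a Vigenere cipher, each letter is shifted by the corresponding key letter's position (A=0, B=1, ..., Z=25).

Step 1: Repeat key to match plaintext length:
  Plaintext: DOMAIN
  Key:       SZLSZL
Step 2: Encrypt each letter:
  D(3) + S(18) = (3+18) mod 26 = 21 = V
  O(14) + Z(25) = (14+25) mod 26 = 13 = N
  M(12) + L(11) = (12+11) mod 26 = 23 = X
  A(0) + S(18) = (0+18) mod 26 = 18 = S
  I(8) + Z(25) = (8+25) mod 26 = 7 = H
  N(13) + L(11) = (13+11) mod 26 = 24 = Y
Ciphertext: VNXSHY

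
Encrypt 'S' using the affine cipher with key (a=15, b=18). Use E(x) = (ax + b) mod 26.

Step 1: Convert 'S' to number: x = 18.
Step 2: E(18) = (15 * 18 + 18) mod 26 = 288 mod 26 = 2.
Step 3: Convert 2 back to letter: C.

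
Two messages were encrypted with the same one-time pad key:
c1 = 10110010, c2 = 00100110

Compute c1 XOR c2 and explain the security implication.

Step 1: c1 XOR c2 = (m1 XOR k) XOR (m2 XOR k).
Step 2: By XOR associativity/commutativity: = m1 XOR m2 XOR k XOR k = m1 XOR m2.
Step 3: 10110010 XOR 00100110 = 10010100 = 148.
Step 4: The key cancels out! An attacker learns m1 XOR m2 = 148, revealing the relationship between plaintexts.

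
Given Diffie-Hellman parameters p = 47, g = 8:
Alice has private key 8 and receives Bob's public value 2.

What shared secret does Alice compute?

Step 1: s = B^a mod p = 2^8 mod 47.
  2^1 mod 47 = 2
  2^2 mod 47 = (2 * 2) mod 47 = 4
  2^3 mod 47 = (4 * 2) mod 47 = 8
  2^4 mod 47 = (8 * 2) mod 47 = 16
  2^5 mod 47 = (16 * 2) mod 47 = 32
  2^6 mod 47 = (32 * 2) mod 47 = 17
  2^7 mod 47 = (17 * 2) mod 47 = 34
  2^8 mod 47 = (34 * 2) mod 47 = 21
Result: shared secret = 21.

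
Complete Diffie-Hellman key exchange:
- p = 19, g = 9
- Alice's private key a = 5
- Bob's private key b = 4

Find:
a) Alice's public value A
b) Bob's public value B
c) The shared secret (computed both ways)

Step 1: A = g^a mod p = 9^5 mod 19 = 16.
Step 2: B = g^b mod p = 9^4 mod 19 = 6.
Step 3: Alice computes s = B^a mod p = 6^5 mod 19 = 5.
Step 4: Bob computes s = A^b mod p = 16^4 mod 19 = 5.
Both sides agree: shared secret = 5.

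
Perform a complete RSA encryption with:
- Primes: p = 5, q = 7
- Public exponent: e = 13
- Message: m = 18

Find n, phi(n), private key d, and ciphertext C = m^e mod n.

Step 1: n = 5 * 7 = 35.
Step 2: phi(n) = (5-1)(7-1) = 4 * 6 = 24.
Step 3: Find d = 13^(-1) mod 24 = 13.
  Verify: 13 * 13 = 169 = 1 (mod 24).
Step 4: C = 18^13 mod 35 = 18.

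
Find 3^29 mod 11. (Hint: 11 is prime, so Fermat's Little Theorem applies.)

Step 1: Since 11 is prime, by Fermat's Little Theorem: 3^10 = 1 (mod 11).
Step 2: Reduce exponent: 29 mod 10 = 9.
Step 3: So 3^29 = 3^9 (mod 11).
Step 4: 3^9 mod 11 = 4.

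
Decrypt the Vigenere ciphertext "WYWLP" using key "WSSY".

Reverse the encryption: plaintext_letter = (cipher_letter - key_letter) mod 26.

Step 1: Extend key: WSSYW
Step 2: Decrypt each letter (c - k) mod 26:
  W(22) - W(22) = (22-22) mod 26 = 0 = A
  Y(24) - S(18) = (24-18) mod 26 = 6 = G
  W(22) - S(18) = (22-18) mod 26 = 4 = E
  L(11) - Y(24) = (11-24) mod 26 = 13 = N
  P(15) - W(22) = (15-22) mod 26 = 19 = T
Plaintext: AGENT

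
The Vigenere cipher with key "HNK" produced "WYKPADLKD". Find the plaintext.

Step 1: Extend key: HNKHNKHNK
Step 2: Decrypt each letter (c - k) mod 26:
  W(22) - H(7) = (22-7) mod 26 = 15 = P
  Y(24) - N(13) = (24-13) mod 26 = 11 = L
  K(10) - K(10) = (10-10) mod 26 = 0 = A
  P(15) - H(7) = (15-7) mod 26 = 8 = I
  A(0) - N(13) = (0-13) mod 26 = 13 = N
  D(3) - K(10) = (3-10) mod 26 = 19 = T
  L(11) - H(7) = (11-7) mod 26 = 4 = E
  K(10) - N(13) = (10-13) mod 26 = 23 = X
  D(3) - K(10) = (3-10) mod 26 = 19 = T
Plaintext: PLAINTEXT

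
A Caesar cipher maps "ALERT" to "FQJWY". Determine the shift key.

Step 1: Compare first letters: A (position 0) -> F (position 5).
Step 2: Shift = (5 - 0) mod 26 = 5.
The shift value is 5.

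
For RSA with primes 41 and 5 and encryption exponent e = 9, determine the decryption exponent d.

Step 1: n = 41 * 5 = 205.
Step 2: phi(n) = 40 * 4 = 160.
Step 3: Find d such that 9 * d = 1 (mod 160).
Step 4: d = 9^(-1) mod 160 = 89.
Verification: 9 * 89 = 801 = 5 * 160 + 1.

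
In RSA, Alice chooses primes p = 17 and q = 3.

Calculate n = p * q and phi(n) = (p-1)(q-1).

Step 1: n = p * q = 17 * 3 = 51.
Step 2: phi(n) = (p-1)(q-1) = 16 * 2 = 32.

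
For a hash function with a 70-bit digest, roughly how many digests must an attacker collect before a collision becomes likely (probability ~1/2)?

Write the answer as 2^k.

Step 1: The birthday paradox gives collision probability ~50% after sqrt(2^n) = 2^(n/2) hashes.
Step 2: For 70-bit output: 2^(70/2) = 2^35.
Step 3: Approximately 2^35 hash computations needed.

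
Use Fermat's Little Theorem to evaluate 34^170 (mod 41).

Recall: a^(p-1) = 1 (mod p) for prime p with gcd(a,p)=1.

Step 1: Since 41 is prime, by Fermat's Little Theorem: 34^40 = 1 (mod 41).
Step 2: Reduce exponent: 170 mod 40 = 10.
Step 3: So 34^170 = 34^10 (mod 41).
Step 4: 34^10 mod 41 = 9.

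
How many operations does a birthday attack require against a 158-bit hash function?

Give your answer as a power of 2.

Step 1: The birthday paradox gives collision probability ~50% after sqrt(2^n) = 2^(n/2) hashes.
Step 2: For 158-bit output: 2^(158/2) = 2^79.
Step 3: Approximately 2^79 hash computations needed.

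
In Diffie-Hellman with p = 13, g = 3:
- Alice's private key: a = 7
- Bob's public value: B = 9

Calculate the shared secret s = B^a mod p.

Step 1: s = B^a mod p = 9^7 mod 13.
  9^1 mod 13 = 9
  9^2 mod 13 = (9 * 9) mod 13 = 3
  9^3 mod 13 = (3 * 9) mod 13 = 1
  9^4 mod 13 = (1 * 9) mod 13 = 9
  9^5 mod 13 = (9 * 9) mod 13 = 3
  9^6 mod 13 = (3 * 9) mod 13 = 1
  9^7 mod 13 = (1 * 9) mod 13 = 9
Result: shared secret = 9.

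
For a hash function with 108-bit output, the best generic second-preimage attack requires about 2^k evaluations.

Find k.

Step 1: The hash has a 108-bit output.
Step 2: Second-preimage resistance means: given a specific input x, it should be infeasible to find a different y with h(y) = h(x).
With a 108-bit output, a generic search for a second preimage costs about 2^108 evaluations (each trial matches the fixed target with probability 2^-108).
Step 3: Security level = 108 bits.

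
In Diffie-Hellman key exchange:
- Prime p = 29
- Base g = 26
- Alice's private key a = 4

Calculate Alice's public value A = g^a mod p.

Step 1: A = g^a mod p = 26^4 mod 29.
  26^1 mod 29 = 26
  26^2 mod 29 = (26 * 26) mod 29 = 9
  26^3 mod 29 = (9 * 26) mod 29 = 2
  26^4 mod 29 = (2 * 26) mod 29 = 23
Result: A = 23.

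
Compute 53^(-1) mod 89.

Step 1: We need x such that 53 * x = 1 (mod 89).
Step 2: Using the extended Euclidean algorithm or trial:
  53 * 42 = 2226 = 25 * 89 + 1.
Step 3: Since 2226 mod 89 = 1, the inverse is x = 42.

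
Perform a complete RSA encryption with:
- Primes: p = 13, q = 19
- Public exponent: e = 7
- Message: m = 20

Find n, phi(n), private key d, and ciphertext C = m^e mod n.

Step 1: n = 13 * 19 = 247.
Step 2: phi(n) = (13-1)(19-1) = 12 * 18 = 216.
Step 3: Find d = 7^(-1) mod 216 = 31.
  Verify: 7 * 31 = 217 = 1 (mod 216).
Step 4: C = 20^7 mod 247 = 58.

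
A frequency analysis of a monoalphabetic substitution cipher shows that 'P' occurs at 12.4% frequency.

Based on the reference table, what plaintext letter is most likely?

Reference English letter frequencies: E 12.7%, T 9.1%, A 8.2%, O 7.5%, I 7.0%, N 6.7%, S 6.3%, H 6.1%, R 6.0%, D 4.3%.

Step 1: The observed frequency is 12.4%.
Step 2: Compare with English frequencies:
  E: 12.7% (difference: 0.3%) <-- closest
  T: 9.1% (difference: 3.3%)
  A: 8.2% (difference: 4.2%)
  O: 7.5% (difference: 4.9%)
  I: 7.0% (difference: 5.4%)
  N: 6.7% (difference: 5.7%)
  S: 6.3% (difference: 6.1%)
  H: 6.1% (difference: 6.3%)
  R: 6.0% (difference: 6.4%)
  D: 4.3% (difference: 8.1%)
Step 3: 'P' most likely represents 'E' (frequency 12.7%).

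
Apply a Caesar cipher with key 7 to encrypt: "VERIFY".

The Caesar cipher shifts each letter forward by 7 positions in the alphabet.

Step 1: For each letter, shift forward by 7 positions (mod 26).
  V (position 21) -> position (21+7) mod 26 = 2 -> C
  E (position 4) -> position (4+7) mod 26 = 11 -> L
  R (position 17) -> position (17+7) mod 26 = 24 -> Y
  I (position 8) -> position (8+7) mod 26 = 15 -> P
  F (position 5) -> position (5+7) mod 26 = 12 -> M
  Y (position 24) -> position (24+7) mod 26 = 5 -> F
Result: CLYPMF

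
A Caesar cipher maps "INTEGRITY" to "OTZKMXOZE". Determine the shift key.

Step 1: Compare first letters: I (position 8) -> O (position 14).
Step 2: Shift = (14 - 8) mod 26 = 6.
The shift value is 6.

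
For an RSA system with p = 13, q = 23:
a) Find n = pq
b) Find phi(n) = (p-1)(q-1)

Step 1: n = p * q = 13 * 23 = 299.
Step 2: phi(n) = (p-1)(q-1) = 12 * 22 = 264.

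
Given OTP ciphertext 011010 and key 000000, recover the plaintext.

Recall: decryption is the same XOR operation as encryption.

Step 1: XOR ciphertext with key:
  Ciphertext: 011010
  Key:        000000
  XOR:        011010
Step 2: Plaintext = 011010 = 26 in decimal.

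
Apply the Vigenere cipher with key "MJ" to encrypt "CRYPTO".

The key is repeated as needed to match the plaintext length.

Step 1: Repeat key to match plaintext length:
  Plaintext: CRYPTO
  Key:       MJMJMJ
Step 2: Encrypt each letter:
  C(2) + M(12) = (2+12) mod 26 = 14 = O
  R(17) + J(9) = (17+9) mod 26 = 0 = A
  Y(24) + M(12) = (24+12) mod 26 = 10 = K
  P(15) + J(9) = (15+9) mod 26 = 24 = Y
  T(19) + M(12) = (19+12) mod 26 = 5 = F
  O(14) + J(9) = (14+9) mod 26 = 23 = X
Ciphertext: OAKYFX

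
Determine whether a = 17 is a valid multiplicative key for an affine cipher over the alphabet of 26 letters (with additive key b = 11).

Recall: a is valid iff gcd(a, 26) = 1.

Step 1: Compute gcd(17, 26).
Step 2: gcd(17, 26) = 1.
Since gcd = 1, 17 is coprime with 26, so it is a valid key.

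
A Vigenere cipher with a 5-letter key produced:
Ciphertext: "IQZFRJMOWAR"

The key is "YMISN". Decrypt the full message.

Step 1: Key 'YMISN' has length 5. Extended key: YMISNYMISNY
Step 2: Decrypt each position:
  I(8) - Y(24) = 10 = K
  Q(16) - M(12) = 4 = E
  Z(25) - I(8) = 17 = R
  F(5) - S(18) = 13 = N
  R(17) - N(13) = 4 = E
  J(9) - Y(24) = 11 = L
  M(12) - M(12) = 0 = A
  O(14) - I(8) = 6 = G
  W(22) - S(18) = 4 = E
  A(0) - N(13) = 13 = N
  R(17) - Y(24) = 19 = T
Plaintext: KERNELAGENT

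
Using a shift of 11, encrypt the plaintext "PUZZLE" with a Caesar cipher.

Step 1: For each letter, shift forward by 11 positions (mod 26).
  P (position 15) -> position (15+11) mod 26 = 0 -> A
  U (position 20) -> position (20+11) mod 26 = 5 -> F
  Z (position 25) -> position (25+11) mod 26 = 10 -> K
  Z (position 25) -> position (25+11) mod 26 = 10 -> K
  L (position 11) -> position (11+11) mod 26 = 22 -> W
  E (position 4) -> position (4+11) mod 26 = 15 -> P
Result: AFKKWP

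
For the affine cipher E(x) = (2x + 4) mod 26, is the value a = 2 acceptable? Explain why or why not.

Step 1: Compute gcd(2, 26).
Step 2: gcd(2, 26) = 2.
Since gcd = 2 != 1, 2 shares a common factor with 26, so it cannot be used.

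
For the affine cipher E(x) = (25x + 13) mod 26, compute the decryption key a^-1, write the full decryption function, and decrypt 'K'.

Step 1: Find a^-1, the modular inverse of 25 mod 26.
Step 2: We need 25 * a^-1 = 1 (mod 26).
Step 3: 25 * 25 = 625 = 24 * 26 + 1, so a^-1 = 25.
Step 4: D(y) = 25(y - 13) mod 26.
Step 5: Apply to 'K' (y = 10): D(10) = 25 * (10 - 13) mod 26 = 25 * -3 mod 26 = 3 -> 'D'.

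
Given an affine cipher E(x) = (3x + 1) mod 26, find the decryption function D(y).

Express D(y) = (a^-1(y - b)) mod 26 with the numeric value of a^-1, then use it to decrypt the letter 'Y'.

Step 1: Find a^-1, the modular inverse of 3 mod 26.
Step 2: We need 3 * a^-1 = 1 (mod 26).
Step 3: 3 * 9 = 27 = 1 * 26 + 1, so a^-1 = 9.
Step 4: D(y) = 9(y - 1) mod 26.
Step 5: Apply to 'Y' (y = 24): D(24) = 9 * (24 - 1) mod 26 = 9 * 23 mod 26 = 25 -> 'Z'.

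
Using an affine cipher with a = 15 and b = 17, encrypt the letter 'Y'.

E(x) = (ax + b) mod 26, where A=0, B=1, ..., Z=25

Step 1: Convert 'Y' to number: x = 24.
Step 2: E(24) = (15 * 24 + 17) mod 26 = 377 mod 26 = 13.
Step 3: Convert 13 back to letter: N.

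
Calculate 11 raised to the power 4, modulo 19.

Step 1: Compute 11^4 mod 19 step by step, reducing modulo 19 at each step.
  11^1 mod 19 = 11
  11^2 mod 19 = (11 * 11) mod 19 = 7
  11^3 mod 19 = (7 * 11) mod 19 = 1
  11^4 mod 19 = (1 * 11) mod 19 = 11
Step 2: Result = 11.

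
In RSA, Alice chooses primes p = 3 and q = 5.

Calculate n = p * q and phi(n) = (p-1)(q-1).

Step 1: n = p * q = 3 * 5 = 15.
Step 2: phi(n) = (p-1)(q-1) = 2 * 4 = 8.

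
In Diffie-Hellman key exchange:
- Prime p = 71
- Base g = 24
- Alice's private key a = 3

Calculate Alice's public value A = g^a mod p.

Step 1: A = g^a mod p = 24^3 mod 71.
  24^1 mod 71 = 24
  24^2 mod 71 = (24 * 24) mod 71 = 8
  24^3 mod 71 = (8 * 24) mod 71 = 50
Result: A = 50.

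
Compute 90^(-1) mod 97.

Step 1: We need x such that 90 * x = 1 (mod 97).
Step 2: Using the extended Euclidean algorithm or trial:
  90 * 83 = 7470 = 77 * 97 + 1.
Step 3: Since 7470 mod 97 = 1, the inverse is x = 83.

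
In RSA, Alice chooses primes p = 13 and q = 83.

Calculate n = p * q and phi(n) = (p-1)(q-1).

Step 1: n = p * q = 13 * 83 = 1079.
Step 2: phi(n) = (p-1)(q-1) = 12 * 82 = 984.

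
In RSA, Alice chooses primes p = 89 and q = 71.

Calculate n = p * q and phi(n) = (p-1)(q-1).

Step 1: n = p * q = 89 * 71 = 6319.
Step 2: phi(n) = (p-1)(q-1) = 88 * 70 = 6160.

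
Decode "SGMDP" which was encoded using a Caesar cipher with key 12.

Step 1: Reverse the shift by subtracting 12 from each letter position.
  S (position 18) -> position (18-12) mod 26 = 6 -> G
  G (position 6) -> position (6-12) mod 26 = 20 -> U
  M (position 12) -> position (12-12) mod 26 = 0 -> A
  D (position 3) -> position (3-12) mod 26 = 17 -> R
  P (position 15) -> position (15-12) mod 26 = 3 -> D
Decrypted message: GUARD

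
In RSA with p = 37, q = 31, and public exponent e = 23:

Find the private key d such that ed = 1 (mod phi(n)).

Step 1: n = 37 * 31 = 1147.
Step 2: phi(n) = 36 * 30 = 1080.
Step 3: Find d such that 23 * d = 1 (mod 1080).
Step 4: d = 23^(-1) mod 1080 = 47.
Verification: 23 * 47 = 1081 = 1 * 1080 + 1.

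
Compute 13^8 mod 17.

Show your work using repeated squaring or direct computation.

Step 1: Compute 13^8 mod 17 step by step, reducing modulo 17 at each step.
  13^1 mod 17 = 13
  13^2 mod 17 = (13 * 13) mod 17 = 16
  13^3 mod 17 = (16 * 13) mod 17 = 4
  13^4 mod 17 = (4 * 13) mod 17 = 1
  13^5 mod 17 = (1 * 13) mod 17 = 13
  13^6 mod 17 = (13 * 13) mod 17 = 16
  13^7 mod 17 = (16 * 13) mod 17 = 4
  13^8 mod 17 = (4 * 13) mod 17 = 1
Step 2: Result = 1.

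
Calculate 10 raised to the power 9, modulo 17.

Step 1: Compute 10^9 mod 17 step by step, reducing modulo 17 at each step.
  10^1 mod 17 = 10
  10^2 mod 17 = (10 * 10) mod 17 = 15
  10^3 mod 17 = (15 * 10) mod 17 = 14
  10^4 mod 17 = (14 * 10) mod 17 = 4
  10^5 mod 17 = (4 * 10) mod 17 = 6
  10^6 mod 17 = (6 * 10) mod 17 = 9
  10^7 mod 17 = (9 * 10) mod 17 = 5
  10^8 mod 17 = (5 * 10) mod 17 = 16
  10^9 mod 17 = (16 * 10) mod 17 = 7
Step 2: Result = 7.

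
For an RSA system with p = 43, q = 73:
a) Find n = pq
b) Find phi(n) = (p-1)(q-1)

Step 1: n = p * q = 43 * 73 = 3139.
Step 2: phi(n) = (p-1)(q-1) = 42 * 72 = 3024.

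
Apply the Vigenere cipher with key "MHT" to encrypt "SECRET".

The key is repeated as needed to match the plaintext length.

Step 1: Repeat key to match plaintext length:
  Plaintext: SECRET
  Key:       MHTMHT
Step 2: Encrypt each letter:
  S(18) + M(12) = (18+12) mod 26 = 4 = E
  E(4) + H(7) = (4+7) mod 26 = 11 = L
  C(2) + T(19) = (2+19) mod 26 = 21 = V
  R(17) + M(12) = (17+12) mod 26 = 3 = D
  E(4) + H(7) = (4+7) mod 26 = 11 = L
  T(19) + T(19) = (19+19) mod 26 = 12 = M
Ciphertext: ELVDLM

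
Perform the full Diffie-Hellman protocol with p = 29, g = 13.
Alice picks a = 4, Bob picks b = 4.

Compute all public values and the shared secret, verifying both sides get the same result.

Step 1: A = g^a mod p = 13^4 mod 29 = 25.
Step 2: B = g^b mod p = 13^4 mod 29 = 25.
Step 3: Alice computes s = B^a mod p = 25^4 mod 29 = 24.
Step 4: Bob computes s = A^b mod p = 25^4 mod 29 = 24.
Both sides agree: shared secret = 24.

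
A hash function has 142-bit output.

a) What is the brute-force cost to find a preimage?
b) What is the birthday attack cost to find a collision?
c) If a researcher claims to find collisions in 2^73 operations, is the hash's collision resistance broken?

Step 1: Preimage resistance requires brute-force of 2^142 operations.
Step 2: Collision resistance (birthday bound) = 2^(142/2) = 2^71.
Step 3: The claimed attack costs 2^73 operations.
Step 4: Since 2^73 >= 2^71, the claimed attack is no faster than the generic birthday attack, so this does not break collision resistance.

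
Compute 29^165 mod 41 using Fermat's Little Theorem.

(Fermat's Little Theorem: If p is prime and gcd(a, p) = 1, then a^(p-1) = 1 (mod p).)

Step 1: Since 41 is prime, by Fermat's Little Theorem: 29^40 = 1 (mod 41).
Step 2: Reduce exponent: 165 mod 40 = 5.
Step 3: So 29^165 = 29^5 (mod 41).
Step 4: 29^5 mod 41 = 38.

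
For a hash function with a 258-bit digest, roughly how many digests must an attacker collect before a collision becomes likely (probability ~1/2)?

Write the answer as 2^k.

Step 1: The birthday paradox gives collision probability ~50% after sqrt(2^n) = 2^(n/2) hashes.
Step 2: For 258-bit output: 2^(258/2) = 2^129.
Step 3: Approximately 2^129 hash computations needed.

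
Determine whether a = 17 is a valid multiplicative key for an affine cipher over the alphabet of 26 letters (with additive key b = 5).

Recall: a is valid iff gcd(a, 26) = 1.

Step 1: Compute gcd(17, 26).
Step 2: gcd(17, 26) = 1.
Since gcd = 1, 17 is coprime with 26, so it is a valid key.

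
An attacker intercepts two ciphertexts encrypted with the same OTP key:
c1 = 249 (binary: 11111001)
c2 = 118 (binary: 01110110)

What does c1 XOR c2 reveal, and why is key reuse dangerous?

Step 1: c1 XOR c2 = (m1 XOR k) XOR (m2 XOR k).
Step 2: By XOR associativity/commutativity: = m1 XOR m2 XOR k XOR k = m1 XOR m2.
Step 3: 11111001 XOR 01110110 = 10001111 = 143.
Step 4: The key cancels out! An attacker learns m1 XOR m2 = 143, revealing the relationship between plaintexts.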